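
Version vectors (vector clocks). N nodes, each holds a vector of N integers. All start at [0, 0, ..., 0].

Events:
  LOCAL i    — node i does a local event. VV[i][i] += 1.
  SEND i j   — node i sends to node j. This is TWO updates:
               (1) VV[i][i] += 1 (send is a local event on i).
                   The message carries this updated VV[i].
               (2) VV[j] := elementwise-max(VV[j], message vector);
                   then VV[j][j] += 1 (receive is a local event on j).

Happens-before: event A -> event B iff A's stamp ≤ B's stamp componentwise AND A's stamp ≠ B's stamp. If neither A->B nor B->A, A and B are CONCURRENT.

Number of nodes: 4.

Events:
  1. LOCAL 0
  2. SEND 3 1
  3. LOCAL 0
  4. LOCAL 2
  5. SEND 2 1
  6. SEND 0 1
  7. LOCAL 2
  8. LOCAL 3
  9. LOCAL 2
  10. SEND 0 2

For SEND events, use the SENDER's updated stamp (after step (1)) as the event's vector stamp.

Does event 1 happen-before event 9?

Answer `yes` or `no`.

Answer: no

Derivation:
Initial: VV[0]=[0, 0, 0, 0]
Initial: VV[1]=[0, 0, 0, 0]
Initial: VV[2]=[0, 0, 0, 0]
Initial: VV[3]=[0, 0, 0, 0]
Event 1: LOCAL 0: VV[0][0]++ -> VV[0]=[1, 0, 0, 0]
Event 2: SEND 3->1: VV[3][3]++ -> VV[3]=[0, 0, 0, 1], msg_vec=[0, 0, 0, 1]; VV[1]=max(VV[1],msg_vec) then VV[1][1]++ -> VV[1]=[0, 1, 0, 1]
Event 3: LOCAL 0: VV[0][0]++ -> VV[0]=[2, 0, 0, 0]
Event 4: LOCAL 2: VV[2][2]++ -> VV[2]=[0, 0, 1, 0]
Event 5: SEND 2->1: VV[2][2]++ -> VV[2]=[0, 0, 2, 0], msg_vec=[0, 0, 2, 0]; VV[1]=max(VV[1],msg_vec) then VV[1][1]++ -> VV[1]=[0, 2, 2, 1]
Event 6: SEND 0->1: VV[0][0]++ -> VV[0]=[3, 0, 0, 0], msg_vec=[3, 0, 0, 0]; VV[1]=max(VV[1],msg_vec) then VV[1][1]++ -> VV[1]=[3, 3, 2, 1]
Event 7: LOCAL 2: VV[2][2]++ -> VV[2]=[0, 0, 3, 0]
Event 8: LOCAL 3: VV[3][3]++ -> VV[3]=[0, 0, 0, 2]
Event 9: LOCAL 2: VV[2][2]++ -> VV[2]=[0, 0, 4, 0]
Event 10: SEND 0->2: VV[0][0]++ -> VV[0]=[4, 0, 0, 0], msg_vec=[4, 0, 0, 0]; VV[2]=max(VV[2],msg_vec) then VV[2][2]++ -> VV[2]=[4, 0, 5, 0]
Event 1 stamp: [1, 0, 0, 0]
Event 9 stamp: [0, 0, 4, 0]
[1, 0, 0, 0] <= [0, 0, 4, 0]? False. Equal? False. Happens-before: False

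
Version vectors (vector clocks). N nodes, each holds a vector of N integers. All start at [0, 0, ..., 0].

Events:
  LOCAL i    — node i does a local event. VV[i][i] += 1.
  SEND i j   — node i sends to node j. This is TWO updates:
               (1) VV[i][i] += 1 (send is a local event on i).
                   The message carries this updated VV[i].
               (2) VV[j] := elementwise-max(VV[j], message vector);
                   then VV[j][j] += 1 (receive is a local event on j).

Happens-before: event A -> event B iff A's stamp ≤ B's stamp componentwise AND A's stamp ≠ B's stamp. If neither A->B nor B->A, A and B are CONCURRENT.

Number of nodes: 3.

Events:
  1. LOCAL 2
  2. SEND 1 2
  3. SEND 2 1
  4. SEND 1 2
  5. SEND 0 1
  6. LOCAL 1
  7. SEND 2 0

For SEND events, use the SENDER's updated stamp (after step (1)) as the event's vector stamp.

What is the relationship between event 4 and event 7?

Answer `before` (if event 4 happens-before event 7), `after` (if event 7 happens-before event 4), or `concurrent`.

Answer: before

Derivation:
Initial: VV[0]=[0, 0, 0]
Initial: VV[1]=[0, 0, 0]
Initial: VV[2]=[0, 0, 0]
Event 1: LOCAL 2: VV[2][2]++ -> VV[2]=[0, 0, 1]
Event 2: SEND 1->2: VV[1][1]++ -> VV[1]=[0, 1, 0], msg_vec=[0, 1, 0]; VV[2]=max(VV[2],msg_vec) then VV[2][2]++ -> VV[2]=[0, 1, 2]
Event 3: SEND 2->1: VV[2][2]++ -> VV[2]=[0, 1, 3], msg_vec=[0, 1, 3]; VV[1]=max(VV[1],msg_vec) then VV[1][1]++ -> VV[1]=[0, 2, 3]
Event 4: SEND 1->2: VV[1][1]++ -> VV[1]=[0, 3, 3], msg_vec=[0, 3, 3]; VV[2]=max(VV[2],msg_vec) then VV[2][2]++ -> VV[2]=[0, 3, 4]
Event 5: SEND 0->1: VV[0][0]++ -> VV[0]=[1, 0, 0], msg_vec=[1, 0, 0]; VV[1]=max(VV[1],msg_vec) then VV[1][1]++ -> VV[1]=[1, 4, 3]
Event 6: LOCAL 1: VV[1][1]++ -> VV[1]=[1, 5, 3]
Event 7: SEND 2->0: VV[2][2]++ -> VV[2]=[0, 3, 5], msg_vec=[0, 3, 5]; VV[0]=max(VV[0],msg_vec) then VV[0][0]++ -> VV[0]=[2, 3, 5]
Event 4 stamp: [0, 3, 3]
Event 7 stamp: [0, 3, 5]
[0, 3, 3] <= [0, 3, 5]? True
[0, 3, 5] <= [0, 3, 3]? False
Relation: before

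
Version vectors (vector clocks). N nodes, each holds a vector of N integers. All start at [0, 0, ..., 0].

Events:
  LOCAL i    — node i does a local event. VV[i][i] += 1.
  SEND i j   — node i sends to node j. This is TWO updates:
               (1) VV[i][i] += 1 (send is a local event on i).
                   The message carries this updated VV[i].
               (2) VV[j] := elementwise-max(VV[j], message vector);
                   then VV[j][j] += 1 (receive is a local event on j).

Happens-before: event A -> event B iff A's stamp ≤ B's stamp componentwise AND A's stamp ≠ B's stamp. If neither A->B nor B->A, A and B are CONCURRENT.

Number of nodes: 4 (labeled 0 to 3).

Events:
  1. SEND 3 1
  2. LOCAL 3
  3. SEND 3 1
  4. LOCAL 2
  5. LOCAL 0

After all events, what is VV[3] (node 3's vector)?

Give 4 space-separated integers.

Answer: 0 0 0 3

Derivation:
Initial: VV[0]=[0, 0, 0, 0]
Initial: VV[1]=[0, 0, 0, 0]
Initial: VV[2]=[0, 0, 0, 0]
Initial: VV[3]=[0, 0, 0, 0]
Event 1: SEND 3->1: VV[3][3]++ -> VV[3]=[0, 0, 0, 1], msg_vec=[0, 0, 0, 1]; VV[1]=max(VV[1],msg_vec) then VV[1][1]++ -> VV[1]=[0, 1, 0, 1]
Event 2: LOCAL 3: VV[3][3]++ -> VV[3]=[0, 0, 0, 2]
Event 3: SEND 3->1: VV[3][3]++ -> VV[3]=[0, 0, 0, 3], msg_vec=[0, 0, 0, 3]; VV[1]=max(VV[1],msg_vec) then VV[1][1]++ -> VV[1]=[0, 2, 0, 3]
Event 4: LOCAL 2: VV[2][2]++ -> VV[2]=[0, 0, 1, 0]
Event 5: LOCAL 0: VV[0][0]++ -> VV[0]=[1, 0, 0, 0]
Final vectors: VV[0]=[1, 0, 0, 0]; VV[1]=[0, 2, 0, 3]; VV[2]=[0, 0, 1, 0]; VV[3]=[0, 0, 0, 3]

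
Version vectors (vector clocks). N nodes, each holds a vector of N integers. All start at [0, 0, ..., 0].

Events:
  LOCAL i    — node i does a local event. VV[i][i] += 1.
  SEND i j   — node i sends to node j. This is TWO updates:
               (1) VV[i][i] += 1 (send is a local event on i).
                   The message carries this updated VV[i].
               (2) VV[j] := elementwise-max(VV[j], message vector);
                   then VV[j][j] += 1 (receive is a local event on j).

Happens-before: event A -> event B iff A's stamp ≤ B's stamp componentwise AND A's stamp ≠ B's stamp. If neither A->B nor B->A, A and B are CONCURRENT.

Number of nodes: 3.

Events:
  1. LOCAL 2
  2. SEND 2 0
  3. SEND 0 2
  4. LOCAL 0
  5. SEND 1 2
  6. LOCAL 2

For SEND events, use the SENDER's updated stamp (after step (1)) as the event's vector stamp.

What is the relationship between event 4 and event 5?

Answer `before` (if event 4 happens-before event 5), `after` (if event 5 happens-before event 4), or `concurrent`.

Initial: VV[0]=[0, 0, 0]
Initial: VV[1]=[0, 0, 0]
Initial: VV[2]=[0, 0, 0]
Event 1: LOCAL 2: VV[2][2]++ -> VV[2]=[0, 0, 1]
Event 2: SEND 2->0: VV[2][2]++ -> VV[2]=[0, 0, 2], msg_vec=[0, 0, 2]; VV[0]=max(VV[0],msg_vec) then VV[0][0]++ -> VV[0]=[1, 0, 2]
Event 3: SEND 0->2: VV[0][0]++ -> VV[0]=[2, 0, 2], msg_vec=[2, 0, 2]; VV[2]=max(VV[2],msg_vec) then VV[2][2]++ -> VV[2]=[2, 0, 3]
Event 4: LOCAL 0: VV[0][0]++ -> VV[0]=[3, 0, 2]
Event 5: SEND 1->2: VV[1][1]++ -> VV[1]=[0, 1, 0], msg_vec=[0, 1, 0]; VV[2]=max(VV[2],msg_vec) then VV[2][2]++ -> VV[2]=[2, 1, 4]
Event 6: LOCAL 2: VV[2][2]++ -> VV[2]=[2, 1, 5]
Event 4 stamp: [3, 0, 2]
Event 5 stamp: [0, 1, 0]
[3, 0, 2] <= [0, 1, 0]? False
[0, 1, 0] <= [3, 0, 2]? False
Relation: concurrent

Answer: concurrent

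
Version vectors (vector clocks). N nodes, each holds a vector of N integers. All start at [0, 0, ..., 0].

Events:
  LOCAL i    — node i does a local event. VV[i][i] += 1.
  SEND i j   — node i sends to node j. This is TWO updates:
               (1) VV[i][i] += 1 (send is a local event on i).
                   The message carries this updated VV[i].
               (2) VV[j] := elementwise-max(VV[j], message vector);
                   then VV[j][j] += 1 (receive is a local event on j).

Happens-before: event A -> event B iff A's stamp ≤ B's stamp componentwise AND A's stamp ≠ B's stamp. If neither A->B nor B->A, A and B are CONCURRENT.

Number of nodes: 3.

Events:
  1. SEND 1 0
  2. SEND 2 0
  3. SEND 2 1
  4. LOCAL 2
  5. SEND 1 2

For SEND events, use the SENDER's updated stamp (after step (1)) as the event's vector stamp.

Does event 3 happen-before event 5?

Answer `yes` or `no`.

Answer: yes

Derivation:
Initial: VV[0]=[0, 0, 0]
Initial: VV[1]=[0, 0, 0]
Initial: VV[2]=[0, 0, 0]
Event 1: SEND 1->0: VV[1][1]++ -> VV[1]=[0, 1, 0], msg_vec=[0, 1, 0]; VV[0]=max(VV[0],msg_vec) then VV[0][0]++ -> VV[0]=[1, 1, 0]
Event 2: SEND 2->0: VV[2][2]++ -> VV[2]=[0, 0, 1], msg_vec=[0, 0, 1]; VV[0]=max(VV[0],msg_vec) then VV[0][0]++ -> VV[0]=[2, 1, 1]
Event 3: SEND 2->1: VV[2][2]++ -> VV[2]=[0, 0, 2], msg_vec=[0, 0, 2]; VV[1]=max(VV[1],msg_vec) then VV[1][1]++ -> VV[1]=[0, 2, 2]
Event 4: LOCAL 2: VV[2][2]++ -> VV[2]=[0, 0, 3]
Event 5: SEND 1->2: VV[1][1]++ -> VV[1]=[0, 3, 2], msg_vec=[0, 3, 2]; VV[2]=max(VV[2],msg_vec) then VV[2][2]++ -> VV[2]=[0, 3, 4]
Event 3 stamp: [0, 0, 2]
Event 5 stamp: [0, 3, 2]
[0, 0, 2] <= [0, 3, 2]? True. Equal? False. Happens-before: True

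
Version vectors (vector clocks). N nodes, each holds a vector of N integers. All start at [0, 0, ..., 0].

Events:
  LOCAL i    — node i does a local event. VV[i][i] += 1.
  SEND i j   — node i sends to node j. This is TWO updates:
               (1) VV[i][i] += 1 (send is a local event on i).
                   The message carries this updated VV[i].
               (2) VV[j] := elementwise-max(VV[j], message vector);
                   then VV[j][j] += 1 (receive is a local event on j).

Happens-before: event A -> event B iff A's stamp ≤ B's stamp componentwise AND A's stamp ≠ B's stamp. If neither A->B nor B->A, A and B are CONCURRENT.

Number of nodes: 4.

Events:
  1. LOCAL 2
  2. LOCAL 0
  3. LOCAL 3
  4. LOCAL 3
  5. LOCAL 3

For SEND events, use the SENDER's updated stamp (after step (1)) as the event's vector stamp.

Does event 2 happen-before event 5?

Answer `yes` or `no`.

Initial: VV[0]=[0, 0, 0, 0]
Initial: VV[1]=[0, 0, 0, 0]
Initial: VV[2]=[0, 0, 0, 0]
Initial: VV[3]=[0, 0, 0, 0]
Event 1: LOCAL 2: VV[2][2]++ -> VV[2]=[0, 0, 1, 0]
Event 2: LOCAL 0: VV[0][0]++ -> VV[0]=[1, 0, 0, 0]
Event 3: LOCAL 3: VV[3][3]++ -> VV[3]=[0, 0, 0, 1]
Event 4: LOCAL 3: VV[3][3]++ -> VV[3]=[0, 0, 0, 2]
Event 5: LOCAL 3: VV[3][3]++ -> VV[3]=[0, 0, 0, 3]
Event 2 stamp: [1, 0, 0, 0]
Event 5 stamp: [0, 0, 0, 3]
[1, 0, 0, 0] <= [0, 0, 0, 3]? False. Equal? False. Happens-before: False

Answer: no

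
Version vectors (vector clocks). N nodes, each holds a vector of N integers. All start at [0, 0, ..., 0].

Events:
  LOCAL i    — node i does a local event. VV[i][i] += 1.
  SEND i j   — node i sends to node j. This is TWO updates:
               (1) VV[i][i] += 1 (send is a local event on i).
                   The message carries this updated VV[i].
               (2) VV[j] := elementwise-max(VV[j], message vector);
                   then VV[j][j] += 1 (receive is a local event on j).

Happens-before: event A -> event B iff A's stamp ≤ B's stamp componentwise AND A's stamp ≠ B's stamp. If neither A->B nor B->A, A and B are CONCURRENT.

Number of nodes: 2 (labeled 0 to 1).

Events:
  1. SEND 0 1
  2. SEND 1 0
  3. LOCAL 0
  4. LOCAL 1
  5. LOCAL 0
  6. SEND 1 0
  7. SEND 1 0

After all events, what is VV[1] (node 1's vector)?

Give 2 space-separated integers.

Answer: 1 5

Derivation:
Initial: VV[0]=[0, 0]
Initial: VV[1]=[0, 0]
Event 1: SEND 0->1: VV[0][0]++ -> VV[0]=[1, 0], msg_vec=[1, 0]; VV[1]=max(VV[1],msg_vec) then VV[1][1]++ -> VV[1]=[1, 1]
Event 2: SEND 1->0: VV[1][1]++ -> VV[1]=[1, 2], msg_vec=[1, 2]; VV[0]=max(VV[0],msg_vec) then VV[0][0]++ -> VV[0]=[2, 2]
Event 3: LOCAL 0: VV[0][0]++ -> VV[0]=[3, 2]
Event 4: LOCAL 1: VV[1][1]++ -> VV[1]=[1, 3]
Event 5: LOCAL 0: VV[0][0]++ -> VV[0]=[4, 2]
Event 6: SEND 1->0: VV[1][1]++ -> VV[1]=[1, 4], msg_vec=[1, 4]; VV[0]=max(VV[0],msg_vec) then VV[0][0]++ -> VV[0]=[5, 4]
Event 7: SEND 1->0: VV[1][1]++ -> VV[1]=[1, 5], msg_vec=[1, 5]; VV[0]=max(VV[0],msg_vec) then VV[0][0]++ -> VV[0]=[6, 5]
Final vectors: VV[0]=[6, 5]; VV[1]=[1, 5]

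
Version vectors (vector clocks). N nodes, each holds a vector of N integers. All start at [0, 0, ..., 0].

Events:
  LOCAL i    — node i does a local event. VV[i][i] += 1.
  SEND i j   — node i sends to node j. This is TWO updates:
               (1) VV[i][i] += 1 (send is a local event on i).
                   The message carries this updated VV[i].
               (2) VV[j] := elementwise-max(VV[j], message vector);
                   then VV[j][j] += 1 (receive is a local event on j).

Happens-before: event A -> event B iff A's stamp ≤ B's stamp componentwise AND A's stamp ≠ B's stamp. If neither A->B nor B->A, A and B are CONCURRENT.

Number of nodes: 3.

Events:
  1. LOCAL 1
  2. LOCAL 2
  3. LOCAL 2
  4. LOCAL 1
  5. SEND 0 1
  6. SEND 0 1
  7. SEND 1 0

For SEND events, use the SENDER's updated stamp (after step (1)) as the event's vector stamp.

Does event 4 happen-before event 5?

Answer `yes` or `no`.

Answer: no

Derivation:
Initial: VV[0]=[0, 0, 0]
Initial: VV[1]=[0, 0, 0]
Initial: VV[2]=[0, 0, 0]
Event 1: LOCAL 1: VV[1][1]++ -> VV[1]=[0, 1, 0]
Event 2: LOCAL 2: VV[2][2]++ -> VV[2]=[0, 0, 1]
Event 3: LOCAL 2: VV[2][2]++ -> VV[2]=[0, 0, 2]
Event 4: LOCAL 1: VV[1][1]++ -> VV[1]=[0, 2, 0]
Event 5: SEND 0->1: VV[0][0]++ -> VV[0]=[1, 0, 0], msg_vec=[1, 0, 0]; VV[1]=max(VV[1],msg_vec) then VV[1][1]++ -> VV[1]=[1, 3, 0]
Event 6: SEND 0->1: VV[0][0]++ -> VV[0]=[2, 0, 0], msg_vec=[2, 0, 0]; VV[1]=max(VV[1],msg_vec) then VV[1][1]++ -> VV[1]=[2, 4, 0]
Event 7: SEND 1->0: VV[1][1]++ -> VV[1]=[2, 5, 0], msg_vec=[2, 5, 0]; VV[0]=max(VV[0],msg_vec) then VV[0][0]++ -> VV[0]=[3, 5, 0]
Event 4 stamp: [0, 2, 0]
Event 5 stamp: [1, 0, 0]
[0, 2, 0] <= [1, 0, 0]? False. Equal? False. Happens-before: False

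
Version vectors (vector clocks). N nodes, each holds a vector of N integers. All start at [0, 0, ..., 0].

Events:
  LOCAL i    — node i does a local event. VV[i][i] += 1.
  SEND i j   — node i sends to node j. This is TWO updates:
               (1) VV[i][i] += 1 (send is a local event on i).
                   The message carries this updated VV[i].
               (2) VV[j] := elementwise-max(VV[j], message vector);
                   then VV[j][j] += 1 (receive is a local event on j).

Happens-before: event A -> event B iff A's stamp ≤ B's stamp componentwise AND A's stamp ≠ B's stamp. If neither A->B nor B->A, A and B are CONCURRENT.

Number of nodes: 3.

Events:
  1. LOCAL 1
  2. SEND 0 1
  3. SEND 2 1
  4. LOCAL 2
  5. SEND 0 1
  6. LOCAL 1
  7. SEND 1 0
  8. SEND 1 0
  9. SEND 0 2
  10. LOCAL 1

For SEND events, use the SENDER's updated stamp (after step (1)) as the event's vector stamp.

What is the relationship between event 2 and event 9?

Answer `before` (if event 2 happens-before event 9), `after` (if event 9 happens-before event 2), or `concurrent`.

Initial: VV[0]=[0, 0, 0]
Initial: VV[1]=[0, 0, 0]
Initial: VV[2]=[0, 0, 0]
Event 1: LOCAL 1: VV[1][1]++ -> VV[1]=[0, 1, 0]
Event 2: SEND 0->1: VV[0][0]++ -> VV[0]=[1, 0, 0], msg_vec=[1, 0, 0]; VV[1]=max(VV[1],msg_vec) then VV[1][1]++ -> VV[1]=[1, 2, 0]
Event 3: SEND 2->1: VV[2][2]++ -> VV[2]=[0, 0, 1], msg_vec=[0, 0, 1]; VV[1]=max(VV[1],msg_vec) then VV[1][1]++ -> VV[1]=[1, 3, 1]
Event 4: LOCAL 2: VV[2][2]++ -> VV[2]=[0, 0, 2]
Event 5: SEND 0->1: VV[0][0]++ -> VV[0]=[2, 0, 0], msg_vec=[2, 0, 0]; VV[1]=max(VV[1],msg_vec) then VV[1][1]++ -> VV[1]=[2, 4, 1]
Event 6: LOCAL 1: VV[1][1]++ -> VV[1]=[2, 5, 1]
Event 7: SEND 1->0: VV[1][1]++ -> VV[1]=[2, 6, 1], msg_vec=[2, 6, 1]; VV[0]=max(VV[0],msg_vec) then VV[0][0]++ -> VV[0]=[3, 6, 1]
Event 8: SEND 1->0: VV[1][1]++ -> VV[1]=[2, 7, 1], msg_vec=[2, 7, 1]; VV[0]=max(VV[0],msg_vec) then VV[0][0]++ -> VV[0]=[4, 7, 1]
Event 9: SEND 0->2: VV[0][0]++ -> VV[0]=[5, 7, 1], msg_vec=[5, 7, 1]; VV[2]=max(VV[2],msg_vec) then VV[2][2]++ -> VV[2]=[5, 7, 3]
Event 10: LOCAL 1: VV[1][1]++ -> VV[1]=[2, 8, 1]
Event 2 stamp: [1, 0, 0]
Event 9 stamp: [5, 7, 1]
[1, 0, 0] <= [5, 7, 1]? True
[5, 7, 1] <= [1, 0, 0]? False
Relation: before

Answer: before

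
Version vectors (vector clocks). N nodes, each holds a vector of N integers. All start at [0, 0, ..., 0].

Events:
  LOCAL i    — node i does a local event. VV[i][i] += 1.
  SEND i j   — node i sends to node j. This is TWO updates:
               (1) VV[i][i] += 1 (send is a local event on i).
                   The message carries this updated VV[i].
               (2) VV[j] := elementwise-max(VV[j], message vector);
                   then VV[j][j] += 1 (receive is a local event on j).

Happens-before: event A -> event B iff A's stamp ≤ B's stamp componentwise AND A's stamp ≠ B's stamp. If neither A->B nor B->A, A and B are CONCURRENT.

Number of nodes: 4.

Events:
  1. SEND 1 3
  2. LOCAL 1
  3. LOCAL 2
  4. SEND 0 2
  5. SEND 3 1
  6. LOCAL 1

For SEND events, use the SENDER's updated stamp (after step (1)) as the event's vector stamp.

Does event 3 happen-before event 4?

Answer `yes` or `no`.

Initial: VV[0]=[0, 0, 0, 0]
Initial: VV[1]=[0, 0, 0, 0]
Initial: VV[2]=[0, 0, 0, 0]
Initial: VV[3]=[0, 0, 0, 0]
Event 1: SEND 1->3: VV[1][1]++ -> VV[1]=[0, 1, 0, 0], msg_vec=[0, 1, 0, 0]; VV[3]=max(VV[3],msg_vec) then VV[3][3]++ -> VV[3]=[0, 1, 0, 1]
Event 2: LOCAL 1: VV[1][1]++ -> VV[1]=[0, 2, 0, 0]
Event 3: LOCAL 2: VV[2][2]++ -> VV[2]=[0, 0, 1, 0]
Event 4: SEND 0->2: VV[0][0]++ -> VV[0]=[1, 0, 0, 0], msg_vec=[1, 0, 0, 0]; VV[2]=max(VV[2],msg_vec) then VV[2][2]++ -> VV[2]=[1, 0, 2, 0]
Event 5: SEND 3->1: VV[3][3]++ -> VV[3]=[0, 1, 0, 2], msg_vec=[0, 1, 0, 2]; VV[1]=max(VV[1],msg_vec) then VV[1][1]++ -> VV[1]=[0, 3, 0, 2]
Event 6: LOCAL 1: VV[1][1]++ -> VV[1]=[0, 4, 0, 2]
Event 3 stamp: [0, 0, 1, 0]
Event 4 stamp: [1, 0, 0, 0]
[0, 0, 1, 0] <= [1, 0, 0, 0]? False. Equal? False. Happens-before: False

Answer: no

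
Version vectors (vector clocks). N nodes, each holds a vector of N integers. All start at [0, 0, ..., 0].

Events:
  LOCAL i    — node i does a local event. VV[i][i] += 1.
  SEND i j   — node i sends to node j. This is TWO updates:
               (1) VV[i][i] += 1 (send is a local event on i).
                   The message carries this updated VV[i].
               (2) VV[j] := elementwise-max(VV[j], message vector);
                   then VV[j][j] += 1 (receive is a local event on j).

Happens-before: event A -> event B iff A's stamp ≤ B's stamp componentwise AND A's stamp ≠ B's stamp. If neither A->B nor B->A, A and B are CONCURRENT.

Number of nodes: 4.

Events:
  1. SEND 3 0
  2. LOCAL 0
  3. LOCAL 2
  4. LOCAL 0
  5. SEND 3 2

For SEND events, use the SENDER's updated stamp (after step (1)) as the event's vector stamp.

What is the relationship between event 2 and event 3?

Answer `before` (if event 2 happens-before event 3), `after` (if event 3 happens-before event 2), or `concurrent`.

Initial: VV[0]=[0, 0, 0, 0]
Initial: VV[1]=[0, 0, 0, 0]
Initial: VV[2]=[0, 0, 0, 0]
Initial: VV[3]=[0, 0, 0, 0]
Event 1: SEND 3->0: VV[3][3]++ -> VV[3]=[0, 0, 0, 1], msg_vec=[0, 0, 0, 1]; VV[0]=max(VV[0],msg_vec) then VV[0][0]++ -> VV[0]=[1, 0, 0, 1]
Event 2: LOCAL 0: VV[0][0]++ -> VV[0]=[2, 0, 0, 1]
Event 3: LOCAL 2: VV[2][2]++ -> VV[2]=[0, 0, 1, 0]
Event 4: LOCAL 0: VV[0][0]++ -> VV[0]=[3, 0, 0, 1]
Event 5: SEND 3->2: VV[3][3]++ -> VV[3]=[0, 0, 0, 2], msg_vec=[0, 0, 0, 2]; VV[2]=max(VV[2],msg_vec) then VV[2][2]++ -> VV[2]=[0, 0, 2, 2]
Event 2 stamp: [2, 0, 0, 1]
Event 3 stamp: [0, 0, 1, 0]
[2, 0, 0, 1] <= [0, 0, 1, 0]? False
[0, 0, 1, 0] <= [2, 0, 0, 1]? False
Relation: concurrent

Answer: concurrent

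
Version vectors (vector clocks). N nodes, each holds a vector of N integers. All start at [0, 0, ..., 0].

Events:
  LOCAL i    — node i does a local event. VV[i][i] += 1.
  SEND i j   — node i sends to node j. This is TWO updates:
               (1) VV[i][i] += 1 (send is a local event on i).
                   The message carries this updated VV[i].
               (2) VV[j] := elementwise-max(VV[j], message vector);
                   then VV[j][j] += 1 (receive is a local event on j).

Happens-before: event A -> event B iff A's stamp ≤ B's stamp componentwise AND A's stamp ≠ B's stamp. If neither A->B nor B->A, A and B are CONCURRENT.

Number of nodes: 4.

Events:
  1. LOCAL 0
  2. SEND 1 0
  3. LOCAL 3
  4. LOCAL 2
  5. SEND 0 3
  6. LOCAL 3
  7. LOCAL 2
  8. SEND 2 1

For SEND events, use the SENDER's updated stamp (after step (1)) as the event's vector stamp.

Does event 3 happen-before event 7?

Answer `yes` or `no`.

Initial: VV[0]=[0, 0, 0, 0]
Initial: VV[1]=[0, 0, 0, 0]
Initial: VV[2]=[0, 0, 0, 0]
Initial: VV[3]=[0, 0, 0, 0]
Event 1: LOCAL 0: VV[0][0]++ -> VV[0]=[1, 0, 0, 0]
Event 2: SEND 1->0: VV[1][1]++ -> VV[1]=[0, 1, 0, 0], msg_vec=[0, 1, 0, 0]; VV[0]=max(VV[0],msg_vec) then VV[0][0]++ -> VV[0]=[2, 1, 0, 0]
Event 3: LOCAL 3: VV[3][3]++ -> VV[3]=[0, 0, 0, 1]
Event 4: LOCAL 2: VV[2][2]++ -> VV[2]=[0, 0, 1, 0]
Event 5: SEND 0->3: VV[0][0]++ -> VV[0]=[3, 1, 0, 0], msg_vec=[3, 1, 0, 0]; VV[3]=max(VV[3],msg_vec) then VV[3][3]++ -> VV[3]=[3, 1, 0, 2]
Event 6: LOCAL 3: VV[3][3]++ -> VV[3]=[3, 1, 0, 3]
Event 7: LOCAL 2: VV[2][2]++ -> VV[2]=[0, 0, 2, 0]
Event 8: SEND 2->1: VV[2][2]++ -> VV[2]=[0, 0, 3, 0], msg_vec=[0, 0, 3, 0]; VV[1]=max(VV[1],msg_vec) then VV[1][1]++ -> VV[1]=[0, 2, 3, 0]
Event 3 stamp: [0, 0, 0, 1]
Event 7 stamp: [0, 0, 2, 0]
[0, 0, 0, 1] <= [0, 0, 2, 0]? False. Equal? False. Happens-before: False

Answer: no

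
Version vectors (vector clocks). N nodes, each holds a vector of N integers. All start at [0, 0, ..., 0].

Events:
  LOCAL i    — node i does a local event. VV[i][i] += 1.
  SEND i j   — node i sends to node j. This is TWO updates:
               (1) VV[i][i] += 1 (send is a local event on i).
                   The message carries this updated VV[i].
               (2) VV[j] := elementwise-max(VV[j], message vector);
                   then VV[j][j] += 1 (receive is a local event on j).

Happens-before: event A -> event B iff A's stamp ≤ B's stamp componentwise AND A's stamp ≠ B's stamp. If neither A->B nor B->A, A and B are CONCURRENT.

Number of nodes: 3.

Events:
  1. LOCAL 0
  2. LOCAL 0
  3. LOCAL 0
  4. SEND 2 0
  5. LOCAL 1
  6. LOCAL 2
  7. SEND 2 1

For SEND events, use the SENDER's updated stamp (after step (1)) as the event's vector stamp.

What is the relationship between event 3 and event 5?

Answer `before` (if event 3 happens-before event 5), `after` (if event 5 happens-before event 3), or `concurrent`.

Answer: concurrent

Derivation:
Initial: VV[0]=[0, 0, 0]
Initial: VV[1]=[0, 0, 0]
Initial: VV[2]=[0, 0, 0]
Event 1: LOCAL 0: VV[0][0]++ -> VV[0]=[1, 0, 0]
Event 2: LOCAL 0: VV[0][0]++ -> VV[0]=[2, 0, 0]
Event 3: LOCAL 0: VV[0][0]++ -> VV[0]=[3, 0, 0]
Event 4: SEND 2->0: VV[2][2]++ -> VV[2]=[0, 0, 1], msg_vec=[0, 0, 1]; VV[0]=max(VV[0],msg_vec) then VV[0][0]++ -> VV[0]=[4, 0, 1]
Event 5: LOCAL 1: VV[1][1]++ -> VV[1]=[0, 1, 0]
Event 6: LOCAL 2: VV[2][2]++ -> VV[2]=[0, 0, 2]
Event 7: SEND 2->1: VV[2][2]++ -> VV[2]=[0, 0, 3], msg_vec=[0, 0, 3]; VV[1]=max(VV[1],msg_vec) then VV[1][1]++ -> VV[1]=[0, 2, 3]
Event 3 stamp: [3, 0, 0]
Event 5 stamp: [0, 1, 0]
[3, 0, 0] <= [0, 1, 0]? False
[0, 1, 0] <= [3, 0, 0]? False
Relation: concurrent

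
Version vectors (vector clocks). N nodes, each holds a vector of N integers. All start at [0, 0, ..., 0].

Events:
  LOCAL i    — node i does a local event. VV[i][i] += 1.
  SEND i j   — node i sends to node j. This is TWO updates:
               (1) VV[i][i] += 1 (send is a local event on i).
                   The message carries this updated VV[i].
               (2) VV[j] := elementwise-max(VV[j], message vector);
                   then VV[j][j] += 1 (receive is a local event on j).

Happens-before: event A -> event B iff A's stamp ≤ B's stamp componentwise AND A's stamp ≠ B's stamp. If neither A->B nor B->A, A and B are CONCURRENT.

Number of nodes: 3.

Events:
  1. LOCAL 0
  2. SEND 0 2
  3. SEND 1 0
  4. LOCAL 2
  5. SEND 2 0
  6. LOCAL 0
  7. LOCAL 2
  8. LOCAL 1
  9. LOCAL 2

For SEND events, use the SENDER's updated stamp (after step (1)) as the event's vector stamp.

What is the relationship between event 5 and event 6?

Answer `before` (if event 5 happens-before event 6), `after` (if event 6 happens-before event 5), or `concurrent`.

Answer: before

Derivation:
Initial: VV[0]=[0, 0, 0]
Initial: VV[1]=[0, 0, 0]
Initial: VV[2]=[0, 0, 0]
Event 1: LOCAL 0: VV[0][0]++ -> VV[0]=[1, 0, 0]
Event 2: SEND 0->2: VV[0][0]++ -> VV[0]=[2, 0, 0], msg_vec=[2, 0, 0]; VV[2]=max(VV[2],msg_vec) then VV[2][2]++ -> VV[2]=[2, 0, 1]
Event 3: SEND 1->0: VV[1][1]++ -> VV[1]=[0, 1, 0], msg_vec=[0, 1, 0]; VV[0]=max(VV[0],msg_vec) then VV[0][0]++ -> VV[0]=[3, 1, 0]
Event 4: LOCAL 2: VV[2][2]++ -> VV[2]=[2, 0, 2]
Event 5: SEND 2->0: VV[2][2]++ -> VV[2]=[2, 0, 3], msg_vec=[2, 0, 3]; VV[0]=max(VV[0],msg_vec) then VV[0][0]++ -> VV[0]=[4, 1, 3]
Event 6: LOCAL 0: VV[0][0]++ -> VV[0]=[5, 1, 3]
Event 7: LOCAL 2: VV[2][2]++ -> VV[2]=[2, 0, 4]
Event 8: LOCAL 1: VV[1][1]++ -> VV[1]=[0, 2, 0]
Event 9: LOCAL 2: VV[2][2]++ -> VV[2]=[2, 0, 5]
Event 5 stamp: [2, 0, 3]
Event 6 stamp: [5, 1, 3]
[2, 0, 3] <= [5, 1, 3]? True
[5, 1, 3] <= [2, 0, 3]? False
Relation: before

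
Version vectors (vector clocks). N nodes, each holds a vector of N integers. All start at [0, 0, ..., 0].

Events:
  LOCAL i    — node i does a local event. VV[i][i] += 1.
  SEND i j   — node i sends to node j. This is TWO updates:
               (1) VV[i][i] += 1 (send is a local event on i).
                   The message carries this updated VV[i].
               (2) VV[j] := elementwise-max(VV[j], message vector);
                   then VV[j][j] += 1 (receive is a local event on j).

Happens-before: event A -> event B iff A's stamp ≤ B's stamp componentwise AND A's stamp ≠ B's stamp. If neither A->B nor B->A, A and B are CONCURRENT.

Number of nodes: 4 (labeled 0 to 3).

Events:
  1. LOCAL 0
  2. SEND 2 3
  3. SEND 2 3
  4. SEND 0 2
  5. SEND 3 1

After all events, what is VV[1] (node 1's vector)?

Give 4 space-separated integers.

Initial: VV[0]=[0, 0, 0, 0]
Initial: VV[1]=[0, 0, 0, 0]
Initial: VV[2]=[0, 0, 0, 0]
Initial: VV[3]=[0, 0, 0, 0]
Event 1: LOCAL 0: VV[0][0]++ -> VV[0]=[1, 0, 0, 0]
Event 2: SEND 2->3: VV[2][2]++ -> VV[2]=[0, 0, 1, 0], msg_vec=[0, 0, 1, 0]; VV[3]=max(VV[3],msg_vec) then VV[3][3]++ -> VV[3]=[0, 0, 1, 1]
Event 3: SEND 2->3: VV[2][2]++ -> VV[2]=[0, 0, 2, 0], msg_vec=[0, 0, 2, 0]; VV[3]=max(VV[3],msg_vec) then VV[3][3]++ -> VV[3]=[0, 0, 2, 2]
Event 4: SEND 0->2: VV[0][0]++ -> VV[0]=[2, 0, 0, 0], msg_vec=[2, 0, 0, 0]; VV[2]=max(VV[2],msg_vec) then VV[2][2]++ -> VV[2]=[2, 0, 3, 0]
Event 5: SEND 3->1: VV[3][3]++ -> VV[3]=[0, 0, 2, 3], msg_vec=[0, 0, 2, 3]; VV[1]=max(VV[1],msg_vec) then VV[1][1]++ -> VV[1]=[0, 1, 2, 3]
Final vectors: VV[0]=[2, 0, 0, 0]; VV[1]=[0, 1, 2, 3]; VV[2]=[2, 0, 3, 0]; VV[3]=[0, 0, 2, 3]

Answer: 0 1 2 3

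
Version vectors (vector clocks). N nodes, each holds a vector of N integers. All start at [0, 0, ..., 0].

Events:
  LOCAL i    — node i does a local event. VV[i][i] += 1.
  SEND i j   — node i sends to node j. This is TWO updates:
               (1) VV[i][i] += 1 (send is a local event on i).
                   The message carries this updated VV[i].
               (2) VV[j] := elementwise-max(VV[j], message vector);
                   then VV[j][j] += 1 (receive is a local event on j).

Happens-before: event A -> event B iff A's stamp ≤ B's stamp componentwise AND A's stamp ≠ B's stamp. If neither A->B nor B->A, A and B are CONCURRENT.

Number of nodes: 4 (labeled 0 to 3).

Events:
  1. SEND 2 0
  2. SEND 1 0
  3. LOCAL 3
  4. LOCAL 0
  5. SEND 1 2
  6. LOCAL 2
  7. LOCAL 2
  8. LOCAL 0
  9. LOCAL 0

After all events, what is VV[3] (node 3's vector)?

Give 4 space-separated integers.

Initial: VV[0]=[0, 0, 0, 0]
Initial: VV[1]=[0, 0, 0, 0]
Initial: VV[2]=[0, 0, 0, 0]
Initial: VV[3]=[0, 0, 0, 0]
Event 1: SEND 2->0: VV[2][2]++ -> VV[2]=[0, 0, 1, 0], msg_vec=[0, 0, 1, 0]; VV[0]=max(VV[0],msg_vec) then VV[0][0]++ -> VV[0]=[1, 0, 1, 0]
Event 2: SEND 1->0: VV[1][1]++ -> VV[1]=[0, 1, 0, 0], msg_vec=[0, 1, 0, 0]; VV[0]=max(VV[0],msg_vec) then VV[0][0]++ -> VV[0]=[2, 1, 1, 0]
Event 3: LOCAL 3: VV[3][3]++ -> VV[3]=[0, 0, 0, 1]
Event 4: LOCAL 0: VV[0][0]++ -> VV[0]=[3, 1, 1, 0]
Event 5: SEND 1->2: VV[1][1]++ -> VV[1]=[0, 2, 0, 0], msg_vec=[0, 2, 0, 0]; VV[2]=max(VV[2],msg_vec) then VV[2][2]++ -> VV[2]=[0, 2, 2, 0]
Event 6: LOCAL 2: VV[2][2]++ -> VV[2]=[0, 2, 3, 0]
Event 7: LOCAL 2: VV[2][2]++ -> VV[2]=[0, 2, 4, 0]
Event 8: LOCAL 0: VV[0][0]++ -> VV[0]=[4, 1, 1, 0]
Event 9: LOCAL 0: VV[0][0]++ -> VV[0]=[5, 1, 1, 0]
Final vectors: VV[0]=[5, 1, 1, 0]; VV[1]=[0, 2, 0, 0]; VV[2]=[0, 2, 4, 0]; VV[3]=[0, 0, 0, 1]

Answer: 0 0 0 1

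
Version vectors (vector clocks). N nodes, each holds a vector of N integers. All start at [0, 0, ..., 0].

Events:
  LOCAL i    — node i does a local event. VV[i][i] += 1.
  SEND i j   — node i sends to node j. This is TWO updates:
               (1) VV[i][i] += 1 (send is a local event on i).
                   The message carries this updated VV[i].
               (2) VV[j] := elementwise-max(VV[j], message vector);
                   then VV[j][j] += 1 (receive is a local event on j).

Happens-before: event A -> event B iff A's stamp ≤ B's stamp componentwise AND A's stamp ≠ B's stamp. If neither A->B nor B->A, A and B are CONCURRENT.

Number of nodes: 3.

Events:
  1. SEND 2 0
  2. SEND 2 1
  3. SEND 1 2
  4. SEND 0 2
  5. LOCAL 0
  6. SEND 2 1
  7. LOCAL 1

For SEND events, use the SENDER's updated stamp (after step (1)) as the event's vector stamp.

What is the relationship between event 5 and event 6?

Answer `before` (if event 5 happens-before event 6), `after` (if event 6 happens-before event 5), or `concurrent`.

Answer: concurrent

Derivation:
Initial: VV[0]=[0, 0, 0]
Initial: VV[1]=[0, 0, 0]
Initial: VV[2]=[0, 0, 0]
Event 1: SEND 2->0: VV[2][2]++ -> VV[2]=[0, 0, 1], msg_vec=[0, 0, 1]; VV[0]=max(VV[0],msg_vec) then VV[0][0]++ -> VV[0]=[1, 0, 1]
Event 2: SEND 2->1: VV[2][2]++ -> VV[2]=[0, 0, 2], msg_vec=[0, 0, 2]; VV[1]=max(VV[1],msg_vec) then VV[1][1]++ -> VV[1]=[0, 1, 2]
Event 3: SEND 1->2: VV[1][1]++ -> VV[1]=[0, 2, 2], msg_vec=[0, 2, 2]; VV[2]=max(VV[2],msg_vec) then VV[2][2]++ -> VV[2]=[0, 2, 3]
Event 4: SEND 0->2: VV[0][0]++ -> VV[0]=[2, 0, 1], msg_vec=[2, 0, 1]; VV[2]=max(VV[2],msg_vec) then VV[2][2]++ -> VV[2]=[2, 2, 4]
Event 5: LOCAL 0: VV[0][0]++ -> VV[0]=[3, 0, 1]
Event 6: SEND 2->1: VV[2][2]++ -> VV[2]=[2, 2, 5], msg_vec=[2, 2, 5]; VV[1]=max(VV[1],msg_vec) then VV[1][1]++ -> VV[1]=[2, 3, 5]
Event 7: LOCAL 1: VV[1][1]++ -> VV[1]=[2, 4, 5]
Event 5 stamp: [3, 0, 1]
Event 6 stamp: [2, 2, 5]
[3, 0, 1] <= [2, 2, 5]? False
[2, 2, 5] <= [3, 0, 1]? False
Relation: concurrent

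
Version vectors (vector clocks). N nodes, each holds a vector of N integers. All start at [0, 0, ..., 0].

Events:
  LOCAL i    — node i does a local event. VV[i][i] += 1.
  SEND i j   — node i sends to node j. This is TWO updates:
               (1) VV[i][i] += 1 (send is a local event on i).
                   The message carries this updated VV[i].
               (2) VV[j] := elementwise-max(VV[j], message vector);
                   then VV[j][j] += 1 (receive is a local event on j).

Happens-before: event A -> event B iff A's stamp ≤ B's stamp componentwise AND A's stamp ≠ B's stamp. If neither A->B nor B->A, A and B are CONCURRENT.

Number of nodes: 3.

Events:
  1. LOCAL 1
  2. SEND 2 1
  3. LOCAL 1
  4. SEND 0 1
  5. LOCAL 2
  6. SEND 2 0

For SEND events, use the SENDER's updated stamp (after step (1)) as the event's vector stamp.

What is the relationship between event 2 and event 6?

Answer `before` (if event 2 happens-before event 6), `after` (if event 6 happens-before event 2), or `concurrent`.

Answer: before

Derivation:
Initial: VV[0]=[0, 0, 0]
Initial: VV[1]=[0, 0, 0]
Initial: VV[2]=[0, 0, 0]
Event 1: LOCAL 1: VV[1][1]++ -> VV[1]=[0, 1, 0]
Event 2: SEND 2->1: VV[2][2]++ -> VV[2]=[0, 0, 1], msg_vec=[0, 0, 1]; VV[1]=max(VV[1],msg_vec) then VV[1][1]++ -> VV[1]=[0, 2, 1]
Event 3: LOCAL 1: VV[1][1]++ -> VV[1]=[0, 3, 1]
Event 4: SEND 0->1: VV[0][0]++ -> VV[0]=[1, 0, 0], msg_vec=[1, 0, 0]; VV[1]=max(VV[1],msg_vec) then VV[1][1]++ -> VV[1]=[1, 4, 1]
Event 5: LOCAL 2: VV[2][2]++ -> VV[2]=[0, 0, 2]
Event 6: SEND 2->0: VV[2][2]++ -> VV[2]=[0, 0, 3], msg_vec=[0, 0, 3]; VV[0]=max(VV[0],msg_vec) then VV[0][0]++ -> VV[0]=[2, 0, 3]
Event 2 stamp: [0, 0, 1]
Event 6 stamp: [0, 0, 3]
[0, 0, 1] <= [0, 0, 3]? True
[0, 0, 3] <= [0, 0, 1]? False
Relation: before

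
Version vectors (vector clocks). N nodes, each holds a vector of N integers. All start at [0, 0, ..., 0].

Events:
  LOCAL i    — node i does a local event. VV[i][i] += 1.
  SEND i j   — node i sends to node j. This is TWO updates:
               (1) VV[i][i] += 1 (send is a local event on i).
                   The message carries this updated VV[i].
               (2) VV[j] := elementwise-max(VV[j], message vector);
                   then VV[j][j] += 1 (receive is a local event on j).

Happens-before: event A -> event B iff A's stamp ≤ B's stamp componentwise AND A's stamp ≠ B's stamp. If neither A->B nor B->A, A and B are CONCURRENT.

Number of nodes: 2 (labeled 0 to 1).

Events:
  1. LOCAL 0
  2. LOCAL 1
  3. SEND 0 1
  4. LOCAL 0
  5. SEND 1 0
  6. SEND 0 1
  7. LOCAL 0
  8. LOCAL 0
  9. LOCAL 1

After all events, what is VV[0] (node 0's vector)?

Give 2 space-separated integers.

Answer: 7 3

Derivation:
Initial: VV[0]=[0, 0]
Initial: VV[1]=[0, 0]
Event 1: LOCAL 0: VV[0][0]++ -> VV[0]=[1, 0]
Event 2: LOCAL 1: VV[1][1]++ -> VV[1]=[0, 1]
Event 3: SEND 0->1: VV[0][0]++ -> VV[0]=[2, 0], msg_vec=[2, 0]; VV[1]=max(VV[1],msg_vec) then VV[1][1]++ -> VV[1]=[2, 2]
Event 4: LOCAL 0: VV[0][0]++ -> VV[0]=[3, 0]
Event 5: SEND 1->0: VV[1][1]++ -> VV[1]=[2, 3], msg_vec=[2, 3]; VV[0]=max(VV[0],msg_vec) then VV[0][0]++ -> VV[0]=[4, 3]
Event 6: SEND 0->1: VV[0][0]++ -> VV[0]=[5, 3], msg_vec=[5, 3]; VV[1]=max(VV[1],msg_vec) then VV[1][1]++ -> VV[1]=[5, 4]
Event 7: LOCAL 0: VV[0][0]++ -> VV[0]=[6, 3]
Event 8: LOCAL 0: VV[0][0]++ -> VV[0]=[7, 3]
Event 9: LOCAL 1: VV[1][1]++ -> VV[1]=[5, 5]
Final vectors: VV[0]=[7, 3]; VV[1]=[5, 5]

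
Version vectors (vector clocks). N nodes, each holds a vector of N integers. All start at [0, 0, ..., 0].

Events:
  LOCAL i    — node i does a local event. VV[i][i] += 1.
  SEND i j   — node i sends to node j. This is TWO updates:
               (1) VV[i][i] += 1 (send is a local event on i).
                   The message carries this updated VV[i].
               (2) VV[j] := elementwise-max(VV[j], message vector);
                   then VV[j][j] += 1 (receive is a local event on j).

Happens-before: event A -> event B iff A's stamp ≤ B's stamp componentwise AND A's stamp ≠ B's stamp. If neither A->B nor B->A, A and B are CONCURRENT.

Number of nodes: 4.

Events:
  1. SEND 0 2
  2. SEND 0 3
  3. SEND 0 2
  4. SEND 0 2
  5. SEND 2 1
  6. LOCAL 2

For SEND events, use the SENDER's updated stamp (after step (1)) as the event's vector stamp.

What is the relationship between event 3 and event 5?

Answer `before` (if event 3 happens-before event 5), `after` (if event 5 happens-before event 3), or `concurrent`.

Initial: VV[0]=[0, 0, 0, 0]
Initial: VV[1]=[0, 0, 0, 0]
Initial: VV[2]=[0, 0, 0, 0]
Initial: VV[3]=[0, 0, 0, 0]
Event 1: SEND 0->2: VV[0][0]++ -> VV[0]=[1, 0, 0, 0], msg_vec=[1, 0, 0, 0]; VV[2]=max(VV[2],msg_vec) then VV[2][2]++ -> VV[2]=[1, 0, 1, 0]
Event 2: SEND 0->3: VV[0][0]++ -> VV[0]=[2, 0, 0, 0], msg_vec=[2, 0, 0, 0]; VV[3]=max(VV[3],msg_vec) then VV[3][3]++ -> VV[3]=[2, 0, 0, 1]
Event 3: SEND 0->2: VV[0][0]++ -> VV[0]=[3, 0, 0, 0], msg_vec=[3, 0, 0, 0]; VV[2]=max(VV[2],msg_vec) then VV[2][2]++ -> VV[2]=[3, 0, 2, 0]
Event 4: SEND 0->2: VV[0][0]++ -> VV[0]=[4, 0, 0, 0], msg_vec=[4, 0, 0, 0]; VV[2]=max(VV[2],msg_vec) then VV[2][2]++ -> VV[2]=[4, 0, 3, 0]
Event 5: SEND 2->1: VV[2][2]++ -> VV[2]=[4, 0, 4, 0], msg_vec=[4, 0, 4, 0]; VV[1]=max(VV[1],msg_vec) then VV[1][1]++ -> VV[1]=[4, 1, 4, 0]
Event 6: LOCAL 2: VV[2][2]++ -> VV[2]=[4, 0, 5, 0]
Event 3 stamp: [3, 0, 0, 0]
Event 5 stamp: [4, 0, 4, 0]
[3, 0, 0, 0] <= [4, 0, 4, 0]? True
[4, 0, 4, 0] <= [3, 0, 0, 0]? False
Relation: before

Answer: before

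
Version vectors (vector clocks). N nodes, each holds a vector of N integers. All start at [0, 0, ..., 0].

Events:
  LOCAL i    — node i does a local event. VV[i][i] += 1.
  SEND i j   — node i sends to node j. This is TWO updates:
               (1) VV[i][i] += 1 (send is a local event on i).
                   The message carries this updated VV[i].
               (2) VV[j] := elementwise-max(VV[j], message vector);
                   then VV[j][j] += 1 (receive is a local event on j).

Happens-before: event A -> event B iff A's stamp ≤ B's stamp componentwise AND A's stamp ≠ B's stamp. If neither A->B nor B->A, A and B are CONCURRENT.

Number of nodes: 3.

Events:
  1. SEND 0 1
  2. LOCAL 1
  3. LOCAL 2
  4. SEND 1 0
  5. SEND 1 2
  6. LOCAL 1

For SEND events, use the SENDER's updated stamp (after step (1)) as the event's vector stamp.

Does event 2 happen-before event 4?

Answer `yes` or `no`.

Initial: VV[0]=[0, 0, 0]
Initial: VV[1]=[0, 0, 0]
Initial: VV[2]=[0, 0, 0]
Event 1: SEND 0->1: VV[0][0]++ -> VV[0]=[1, 0, 0], msg_vec=[1, 0, 0]; VV[1]=max(VV[1],msg_vec) then VV[1][1]++ -> VV[1]=[1, 1, 0]
Event 2: LOCAL 1: VV[1][1]++ -> VV[1]=[1, 2, 0]
Event 3: LOCAL 2: VV[2][2]++ -> VV[2]=[0, 0, 1]
Event 4: SEND 1->0: VV[1][1]++ -> VV[1]=[1, 3, 0], msg_vec=[1, 3, 0]; VV[0]=max(VV[0],msg_vec) then VV[0][0]++ -> VV[0]=[2, 3, 0]
Event 5: SEND 1->2: VV[1][1]++ -> VV[1]=[1, 4, 0], msg_vec=[1, 4, 0]; VV[2]=max(VV[2],msg_vec) then VV[2][2]++ -> VV[2]=[1, 4, 2]
Event 6: LOCAL 1: VV[1][1]++ -> VV[1]=[1, 5, 0]
Event 2 stamp: [1, 2, 0]
Event 4 stamp: [1, 3, 0]
[1, 2, 0] <= [1, 3, 0]? True. Equal? False. Happens-before: True

Answer: yes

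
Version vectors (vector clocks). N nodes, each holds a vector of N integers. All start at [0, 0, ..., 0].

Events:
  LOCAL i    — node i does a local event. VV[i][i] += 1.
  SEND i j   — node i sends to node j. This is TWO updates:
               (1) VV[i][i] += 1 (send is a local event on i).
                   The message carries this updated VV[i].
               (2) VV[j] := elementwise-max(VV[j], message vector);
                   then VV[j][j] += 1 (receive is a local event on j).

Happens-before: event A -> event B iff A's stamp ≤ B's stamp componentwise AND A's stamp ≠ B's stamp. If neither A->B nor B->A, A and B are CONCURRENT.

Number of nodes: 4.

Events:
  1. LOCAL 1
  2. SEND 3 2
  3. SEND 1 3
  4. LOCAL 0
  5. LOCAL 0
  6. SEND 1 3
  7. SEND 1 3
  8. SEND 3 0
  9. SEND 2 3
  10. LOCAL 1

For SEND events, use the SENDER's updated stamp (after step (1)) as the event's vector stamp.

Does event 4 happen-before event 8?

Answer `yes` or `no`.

Initial: VV[0]=[0, 0, 0, 0]
Initial: VV[1]=[0, 0, 0, 0]
Initial: VV[2]=[0, 0, 0, 0]
Initial: VV[3]=[0, 0, 0, 0]
Event 1: LOCAL 1: VV[1][1]++ -> VV[1]=[0, 1, 0, 0]
Event 2: SEND 3->2: VV[3][3]++ -> VV[3]=[0, 0, 0, 1], msg_vec=[0, 0, 0, 1]; VV[2]=max(VV[2],msg_vec) then VV[2][2]++ -> VV[2]=[0, 0, 1, 1]
Event 3: SEND 1->3: VV[1][1]++ -> VV[1]=[0, 2, 0, 0], msg_vec=[0, 2, 0, 0]; VV[3]=max(VV[3],msg_vec) then VV[3][3]++ -> VV[3]=[0, 2, 0, 2]
Event 4: LOCAL 0: VV[0][0]++ -> VV[0]=[1, 0, 0, 0]
Event 5: LOCAL 0: VV[0][0]++ -> VV[0]=[2, 0, 0, 0]
Event 6: SEND 1->3: VV[1][1]++ -> VV[1]=[0, 3, 0, 0], msg_vec=[0, 3, 0, 0]; VV[3]=max(VV[3],msg_vec) then VV[3][3]++ -> VV[3]=[0, 3, 0, 3]
Event 7: SEND 1->3: VV[1][1]++ -> VV[1]=[0, 4, 0, 0], msg_vec=[0, 4, 0, 0]; VV[3]=max(VV[3],msg_vec) then VV[3][3]++ -> VV[3]=[0, 4, 0, 4]
Event 8: SEND 3->0: VV[3][3]++ -> VV[3]=[0, 4, 0, 5], msg_vec=[0, 4, 0, 5]; VV[0]=max(VV[0],msg_vec) then VV[0][0]++ -> VV[0]=[3, 4, 0, 5]
Event 9: SEND 2->3: VV[2][2]++ -> VV[2]=[0, 0, 2, 1], msg_vec=[0, 0, 2, 1]; VV[3]=max(VV[3],msg_vec) then VV[3][3]++ -> VV[3]=[0, 4, 2, 6]
Event 10: LOCAL 1: VV[1][1]++ -> VV[1]=[0, 5, 0, 0]
Event 4 stamp: [1, 0, 0, 0]
Event 8 stamp: [0, 4, 0, 5]
[1, 0, 0, 0] <= [0, 4, 0, 5]? False. Equal? False. Happens-before: False

Answer: no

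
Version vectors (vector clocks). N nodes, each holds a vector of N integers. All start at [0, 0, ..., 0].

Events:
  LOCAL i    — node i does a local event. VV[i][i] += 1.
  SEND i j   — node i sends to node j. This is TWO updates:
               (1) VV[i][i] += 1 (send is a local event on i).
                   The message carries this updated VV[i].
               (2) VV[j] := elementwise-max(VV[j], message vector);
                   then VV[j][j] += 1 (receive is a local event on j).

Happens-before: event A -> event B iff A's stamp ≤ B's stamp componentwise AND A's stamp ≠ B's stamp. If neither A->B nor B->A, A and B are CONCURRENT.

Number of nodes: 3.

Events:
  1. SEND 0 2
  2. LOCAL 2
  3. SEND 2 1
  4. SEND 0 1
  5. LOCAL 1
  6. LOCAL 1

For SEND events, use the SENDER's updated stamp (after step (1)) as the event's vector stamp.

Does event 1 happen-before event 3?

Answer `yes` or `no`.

Initial: VV[0]=[0, 0, 0]
Initial: VV[1]=[0, 0, 0]
Initial: VV[2]=[0, 0, 0]
Event 1: SEND 0->2: VV[0][0]++ -> VV[0]=[1, 0, 0], msg_vec=[1, 0, 0]; VV[2]=max(VV[2],msg_vec) then VV[2][2]++ -> VV[2]=[1, 0, 1]
Event 2: LOCAL 2: VV[2][2]++ -> VV[2]=[1, 0, 2]
Event 3: SEND 2->1: VV[2][2]++ -> VV[2]=[1, 0, 3], msg_vec=[1, 0, 3]; VV[1]=max(VV[1],msg_vec) then VV[1][1]++ -> VV[1]=[1, 1, 3]
Event 4: SEND 0->1: VV[0][0]++ -> VV[0]=[2, 0, 0], msg_vec=[2, 0, 0]; VV[1]=max(VV[1],msg_vec) then VV[1][1]++ -> VV[1]=[2, 2, 3]
Event 5: LOCAL 1: VV[1][1]++ -> VV[1]=[2, 3, 3]
Event 6: LOCAL 1: VV[1][1]++ -> VV[1]=[2, 4, 3]
Event 1 stamp: [1, 0, 0]
Event 3 stamp: [1, 0, 3]
[1, 0, 0] <= [1, 0, 3]? True. Equal? False. Happens-before: True

Answer: yes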